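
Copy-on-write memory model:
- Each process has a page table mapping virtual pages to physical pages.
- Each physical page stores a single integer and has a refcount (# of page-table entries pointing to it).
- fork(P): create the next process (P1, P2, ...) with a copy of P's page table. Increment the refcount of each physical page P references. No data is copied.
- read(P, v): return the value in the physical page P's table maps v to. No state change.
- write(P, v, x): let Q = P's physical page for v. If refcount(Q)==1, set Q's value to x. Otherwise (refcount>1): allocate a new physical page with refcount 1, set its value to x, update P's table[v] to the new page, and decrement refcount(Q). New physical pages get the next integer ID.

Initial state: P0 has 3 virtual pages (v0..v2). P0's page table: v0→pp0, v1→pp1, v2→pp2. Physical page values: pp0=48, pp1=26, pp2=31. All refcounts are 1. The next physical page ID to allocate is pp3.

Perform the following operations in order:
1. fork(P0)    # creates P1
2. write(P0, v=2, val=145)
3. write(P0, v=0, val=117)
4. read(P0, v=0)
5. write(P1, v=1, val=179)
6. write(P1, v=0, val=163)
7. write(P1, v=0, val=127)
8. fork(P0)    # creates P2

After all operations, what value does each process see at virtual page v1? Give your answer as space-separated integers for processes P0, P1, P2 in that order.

Op 1: fork(P0) -> P1. 3 ppages; refcounts: pp0:2 pp1:2 pp2:2
Op 2: write(P0, v2, 145). refcount(pp2)=2>1 -> COPY to pp3. 4 ppages; refcounts: pp0:2 pp1:2 pp2:1 pp3:1
Op 3: write(P0, v0, 117). refcount(pp0)=2>1 -> COPY to pp4. 5 ppages; refcounts: pp0:1 pp1:2 pp2:1 pp3:1 pp4:1
Op 4: read(P0, v0) -> 117. No state change.
Op 5: write(P1, v1, 179). refcount(pp1)=2>1 -> COPY to pp5. 6 ppages; refcounts: pp0:1 pp1:1 pp2:1 pp3:1 pp4:1 pp5:1
Op 6: write(P1, v0, 163). refcount(pp0)=1 -> write in place. 6 ppages; refcounts: pp0:1 pp1:1 pp2:1 pp3:1 pp4:1 pp5:1
Op 7: write(P1, v0, 127). refcount(pp0)=1 -> write in place. 6 ppages; refcounts: pp0:1 pp1:1 pp2:1 pp3:1 pp4:1 pp5:1
Op 8: fork(P0) -> P2. 6 ppages; refcounts: pp0:1 pp1:2 pp2:1 pp3:2 pp4:2 pp5:1
P0: v1 -> pp1 = 26
P1: v1 -> pp5 = 179
P2: v1 -> pp1 = 26

Answer: 26 179 26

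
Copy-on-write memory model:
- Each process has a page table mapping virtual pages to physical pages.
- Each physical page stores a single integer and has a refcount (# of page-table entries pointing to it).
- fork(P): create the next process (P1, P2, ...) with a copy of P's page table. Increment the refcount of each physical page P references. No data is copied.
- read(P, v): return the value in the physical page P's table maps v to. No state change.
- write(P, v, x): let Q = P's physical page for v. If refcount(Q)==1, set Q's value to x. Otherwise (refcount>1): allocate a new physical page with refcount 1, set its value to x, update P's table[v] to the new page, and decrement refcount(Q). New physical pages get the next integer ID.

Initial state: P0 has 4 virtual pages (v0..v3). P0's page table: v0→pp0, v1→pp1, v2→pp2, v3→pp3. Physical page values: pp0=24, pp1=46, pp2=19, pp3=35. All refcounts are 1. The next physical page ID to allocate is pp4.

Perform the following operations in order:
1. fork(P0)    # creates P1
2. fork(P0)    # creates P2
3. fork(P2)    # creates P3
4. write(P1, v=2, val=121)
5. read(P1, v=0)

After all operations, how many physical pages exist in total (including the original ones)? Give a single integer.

Op 1: fork(P0) -> P1. 4 ppages; refcounts: pp0:2 pp1:2 pp2:2 pp3:2
Op 2: fork(P0) -> P2. 4 ppages; refcounts: pp0:3 pp1:3 pp2:3 pp3:3
Op 3: fork(P2) -> P3. 4 ppages; refcounts: pp0:4 pp1:4 pp2:4 pp3:4
Op 4: write(P1, v2, 121). refcount(pp2)=4>1 -> COPY to pp4. 5 ppages; refcounts: pp0:4 pp1:4 pp2:3 pp3:4 pp4:1
Op 5: read(P1, v0) -> 24. No state change.

Answer: 5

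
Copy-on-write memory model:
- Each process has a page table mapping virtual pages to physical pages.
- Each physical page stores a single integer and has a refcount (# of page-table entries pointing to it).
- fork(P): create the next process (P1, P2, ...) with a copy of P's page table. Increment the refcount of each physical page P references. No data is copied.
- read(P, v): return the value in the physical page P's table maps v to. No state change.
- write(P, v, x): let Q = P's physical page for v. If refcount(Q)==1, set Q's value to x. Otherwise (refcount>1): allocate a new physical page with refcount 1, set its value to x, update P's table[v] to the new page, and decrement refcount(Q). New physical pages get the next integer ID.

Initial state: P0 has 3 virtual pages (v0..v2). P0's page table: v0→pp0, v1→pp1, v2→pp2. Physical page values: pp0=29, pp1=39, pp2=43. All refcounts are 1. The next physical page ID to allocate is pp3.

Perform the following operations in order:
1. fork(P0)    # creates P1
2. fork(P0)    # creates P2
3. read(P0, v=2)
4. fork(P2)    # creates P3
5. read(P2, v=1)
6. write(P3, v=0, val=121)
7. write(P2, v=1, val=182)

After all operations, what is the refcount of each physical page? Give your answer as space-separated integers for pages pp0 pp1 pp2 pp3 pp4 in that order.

Answer: 3 3 4 1 1

Derivation:
Op 1: fork(P0) -> P1. 3 ppages; refcounts: pp0:2 pp1:2 pp2:2
Op 2: fork(P0) -> P2. 3 ppages; refcounts: pp0:3 pp1:3 pp2:3
Op 3: read(P0, v2) -> 43. No state change.
Op 4: fork(P2) -> P3. 3 ppages; refcounts: pp0:4 pp1:4 pp2:4
Op 5: read(P2, v1) -> 39. No state change.
Op 6: write(P3, v0, 121). refcount(pp0)=4>1 -> COPY to pp3. 4 ppages; refcounts: pp0:3 pp1:4 pp2:4 pp3:1
Op 7: write(P2, v1, 182). refcount(pp1)=4>1 -> COPY to pp4. 5 ppages; refcounts: pp0:3 pp1:3 pp2:4 pp3:1 pp4:1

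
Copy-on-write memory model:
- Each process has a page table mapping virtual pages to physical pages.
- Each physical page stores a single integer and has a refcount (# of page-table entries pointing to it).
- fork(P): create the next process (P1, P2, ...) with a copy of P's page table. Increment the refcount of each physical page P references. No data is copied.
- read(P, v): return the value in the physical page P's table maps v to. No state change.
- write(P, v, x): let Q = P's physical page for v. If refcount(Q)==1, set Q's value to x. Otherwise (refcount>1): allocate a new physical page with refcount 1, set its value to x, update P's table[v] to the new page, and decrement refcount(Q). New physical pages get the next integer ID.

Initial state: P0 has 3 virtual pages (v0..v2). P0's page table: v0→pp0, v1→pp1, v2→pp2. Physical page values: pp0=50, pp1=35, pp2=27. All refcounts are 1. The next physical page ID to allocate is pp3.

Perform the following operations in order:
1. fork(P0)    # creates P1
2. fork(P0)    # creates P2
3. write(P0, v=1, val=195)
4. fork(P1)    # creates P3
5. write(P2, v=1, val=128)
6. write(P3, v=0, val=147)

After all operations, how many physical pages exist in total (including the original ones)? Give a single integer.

Op 1: fork(P0) -> P1. 3 ppages; refcounts: pp0:2 pp1:2 pp2:2
Op 2: fork(P0) -> P2. 3 ppages; refcounts: pp0:3 pp1:3 pp2:3
Op 3: write(P0, v1, 195). refcount(pp1)=3>1 -> COPY to pp3. 4 ppages; refcounts: pp0:3 pp1:2 pp2:3 pp3:1
Op 4: fork(P1) -> P3. 4 ppages; refcounts: pp0:4 pp1:3 pp2:4 pp3:1
Op 5: write(P2, v1, 128). refcount(pp1)=3>1 -> COPY to pp4. 5 ppages; refcounts: pp0:4 pp1:2 pp2:4 pp3:1 pp4:1
Op 6: write(P3, v0, 147). refcount(pp0)=4>1 -> COPY to pp5. 6 ppages; refcounts: pp0:3 pp1:2 pp2:4 pp3:1 pp4:1 pp5:1

Answer: 6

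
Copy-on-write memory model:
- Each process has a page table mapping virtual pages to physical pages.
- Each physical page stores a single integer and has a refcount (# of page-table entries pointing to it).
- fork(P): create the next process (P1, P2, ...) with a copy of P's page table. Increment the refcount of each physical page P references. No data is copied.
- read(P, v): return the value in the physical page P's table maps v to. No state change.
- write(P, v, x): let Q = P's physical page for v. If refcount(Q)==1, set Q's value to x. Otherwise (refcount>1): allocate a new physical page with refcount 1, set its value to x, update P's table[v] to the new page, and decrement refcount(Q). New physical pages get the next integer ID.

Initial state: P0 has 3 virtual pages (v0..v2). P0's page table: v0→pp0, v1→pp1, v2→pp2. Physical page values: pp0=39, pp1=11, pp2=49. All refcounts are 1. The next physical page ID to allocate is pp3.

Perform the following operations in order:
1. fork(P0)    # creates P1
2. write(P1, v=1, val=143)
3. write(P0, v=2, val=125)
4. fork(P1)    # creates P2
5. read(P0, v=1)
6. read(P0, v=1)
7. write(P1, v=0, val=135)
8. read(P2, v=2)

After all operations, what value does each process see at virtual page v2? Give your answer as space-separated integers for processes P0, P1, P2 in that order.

Answer: 125 49 49

Derivation:
Op 1: fork(P0) -> P1. 3 ppages; refcounts: pp0:2 pp1:2 pp2:2
Op 2: write(P1, v1, 143). refcount(pp1)=2>1 -> COPY to pp3. 4 ppages; refcounts: pp0:2 pp1:1 pp2:2 pp3:1
Op 3: write(P0, v2, 125). refcount(pp2)=2>1 -> COPY to pp4. 5 ppages; refcounts: pp0:2 pp1:1 pp2:1 pp3:1 pp4:1
Op 4: fork(P1) -> P2. 5 ppages; refcounts: pp0:3 pp1:1 pp2:2 pp3:2 pp4:1
Op 5: read(P0, v1) -> 11. No state change.
Op 6: read(P0, v1) -> 11. No state change.
Op 7: write(P1, v0, 135). refcount(pp0)=3>1 -> COPY to pp5. 6 ppages; refcounts: pp0:2 pp1:1 pp2:2 pp3:2 pp4:1 pp5:1
Op 8: read(P2, v2) -> 49. No state change.
P0: v2 -> pp4 = 125
P1: v2 -> pp2 = 49
P2: v2 -> pp2 = 49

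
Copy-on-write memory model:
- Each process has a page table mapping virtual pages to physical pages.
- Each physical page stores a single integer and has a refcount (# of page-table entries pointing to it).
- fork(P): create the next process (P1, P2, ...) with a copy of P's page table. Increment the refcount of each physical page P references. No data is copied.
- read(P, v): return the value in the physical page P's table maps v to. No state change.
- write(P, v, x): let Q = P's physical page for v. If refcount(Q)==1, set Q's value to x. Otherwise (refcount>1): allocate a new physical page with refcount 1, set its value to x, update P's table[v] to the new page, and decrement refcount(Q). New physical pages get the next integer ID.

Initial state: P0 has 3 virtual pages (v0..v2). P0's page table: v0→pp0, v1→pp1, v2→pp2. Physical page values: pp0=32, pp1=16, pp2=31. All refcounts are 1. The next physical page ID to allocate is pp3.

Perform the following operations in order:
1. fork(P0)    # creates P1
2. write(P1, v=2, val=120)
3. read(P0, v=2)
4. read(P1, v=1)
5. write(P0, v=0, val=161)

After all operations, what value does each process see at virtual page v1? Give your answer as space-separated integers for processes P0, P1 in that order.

Op 1: fork(P0) -> P1. 3 ppages; refcounts: pp0:2 pp1:2 pp2:2
Op 2: write(P1, v2, 120). refcount(pp2)=2>1 -> COPY to pp3. 4 ppages; refcounts: pp0:2 pp1:2 pp2:1 pp3:1
Op 3: read(P0, v2) -> 31. No state change.
Op 4: read(P1, v1) -> 16. No state change.
Op 5: write(P0, v0, 161). refcount(pp0)=2>1 -> COPY to pp4. 5 ppages; refcounts: pp0:1 pp1:2 pp2:1 pp3:1 pp4:1
P0: v1 -> pp1 = 16
P1: v1 -> pp1 = 16

Answer: 16 16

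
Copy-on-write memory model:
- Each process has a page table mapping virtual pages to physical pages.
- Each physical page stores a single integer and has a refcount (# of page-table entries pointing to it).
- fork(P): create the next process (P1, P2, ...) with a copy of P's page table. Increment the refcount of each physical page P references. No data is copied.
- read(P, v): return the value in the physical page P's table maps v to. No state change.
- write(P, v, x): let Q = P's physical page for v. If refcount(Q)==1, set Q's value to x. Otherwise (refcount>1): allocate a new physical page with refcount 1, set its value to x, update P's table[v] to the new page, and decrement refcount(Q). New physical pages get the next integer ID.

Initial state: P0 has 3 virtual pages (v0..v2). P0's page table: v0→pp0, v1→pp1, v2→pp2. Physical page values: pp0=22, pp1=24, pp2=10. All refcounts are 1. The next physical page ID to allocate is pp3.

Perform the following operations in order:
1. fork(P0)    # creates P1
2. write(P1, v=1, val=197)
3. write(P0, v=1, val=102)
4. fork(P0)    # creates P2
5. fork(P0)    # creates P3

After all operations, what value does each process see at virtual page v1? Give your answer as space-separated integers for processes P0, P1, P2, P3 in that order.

Op 1: fork(P0) -> P1. 3 ppages; refcounts: pp0:2 pp1:2 pp2:2
Op 2: write(P1, v1, 197). refcount(pp1)=2>1 -> COPY to pp3. 4 ppages; refcounts: pp0:2 pp1:1 pp2:2 pp3:1
Op 3: write(P0, v1, 102). refcount(pp1)=1 -> write in place. 4 ppages; refcounts: pp0:2 pp1:1 pp2:2 pp3:1
Op 4: fork(P0) -> P2. 4 ppages; refcounts: pp0:3 pp1:2 pp2:3 pp3:1
Op 5: fork(P0) -> P3. 4 ppages; refcounts: pp0:4 pp1:3 pp2:4 pp3:1
P0: v1 -> pp1 = 102
P1: v1 -> pp3 = 197
P2: v1 -> pp1 = 102
P3: v1 -> pp1 = 102

Answer: 102 197 102 102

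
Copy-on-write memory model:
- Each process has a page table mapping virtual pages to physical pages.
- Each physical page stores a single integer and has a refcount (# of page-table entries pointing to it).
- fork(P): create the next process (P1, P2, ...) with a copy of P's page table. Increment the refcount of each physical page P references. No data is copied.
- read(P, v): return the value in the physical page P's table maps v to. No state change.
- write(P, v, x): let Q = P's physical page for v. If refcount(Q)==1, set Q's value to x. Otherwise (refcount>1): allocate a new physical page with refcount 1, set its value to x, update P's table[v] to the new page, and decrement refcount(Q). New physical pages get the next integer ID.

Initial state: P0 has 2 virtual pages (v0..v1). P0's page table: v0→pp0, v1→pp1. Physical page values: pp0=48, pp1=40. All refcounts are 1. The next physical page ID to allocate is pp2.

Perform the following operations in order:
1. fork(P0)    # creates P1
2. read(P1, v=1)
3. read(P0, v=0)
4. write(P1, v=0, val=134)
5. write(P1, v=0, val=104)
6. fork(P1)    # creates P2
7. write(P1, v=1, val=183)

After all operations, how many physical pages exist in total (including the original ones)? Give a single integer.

Answer: 4

Derivation:
Op 1: fork(P0) -> P1. 2 ppages; refcounts: pp0:2 pp1:2
Op 2: read(P1, v1) -> 40. No state change.
Op 3: read(P0, v0) -> 48. No state change.
Op 4: write(P1, v0, 134). refcount(pp0)=2>1 -> COPY to pp2. 3 ppages; refcounts: pp0:1 pp1:2 pp2:1
Op 5: write(P1, v0, 104). refcount(pp2)=1 -> write in place. 3 ppages; refcounts: pp0:1 pp1:2 pp2:1
Op 6: fork(P1) -> P2. 3 ppages; refcounts: pp0:1 pp1:3 pp2:2
Op 7: write(P1, v1, 183). refcount(pp1)=3>1 -> COPY to pp3. 4 ppages; refcounts: pp0:1 pp1:2 pp2:2 pp3:1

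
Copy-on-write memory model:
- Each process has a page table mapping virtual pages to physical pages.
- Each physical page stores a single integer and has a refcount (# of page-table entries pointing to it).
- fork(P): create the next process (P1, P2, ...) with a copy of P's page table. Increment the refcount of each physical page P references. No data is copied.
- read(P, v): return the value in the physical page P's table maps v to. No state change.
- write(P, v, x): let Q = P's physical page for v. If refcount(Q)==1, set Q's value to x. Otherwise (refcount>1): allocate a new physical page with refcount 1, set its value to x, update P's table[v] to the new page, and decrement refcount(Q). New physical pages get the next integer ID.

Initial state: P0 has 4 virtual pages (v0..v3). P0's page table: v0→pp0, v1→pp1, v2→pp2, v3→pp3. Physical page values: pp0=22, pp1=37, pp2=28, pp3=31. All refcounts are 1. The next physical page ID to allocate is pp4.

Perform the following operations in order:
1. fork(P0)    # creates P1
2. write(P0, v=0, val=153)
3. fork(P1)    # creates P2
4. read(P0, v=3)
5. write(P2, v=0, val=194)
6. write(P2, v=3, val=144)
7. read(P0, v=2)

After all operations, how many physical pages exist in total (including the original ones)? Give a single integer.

Op 1: fork(P0) -> P1. 4 ppages; refcounts: pp0:2 pp1:2 pp2:2 pp3:2
Op 2: write(P0, v0, 153). refcount(pp0)=2>1 -> COPY to pp4. 5 ppages; refcounts: pp0:1 pp1:2 pp2:2 pp3:2 pp4:1
Op 3: fork(P1) -> P2. 5 ppages; refcounts: pp0:2 pp1:3 pp2:3 pp3:3 pp4:1
Op 4: read(P0, v3) -> 31. No state change.
Op 5: write(P2, v0, 194). refcount(pp0)=2>1 -> COPY to pp5. 6 ppages; refcounts: pp0:1 pp1:3 pp2:3 pp3:3 pp4:1 pp5:1
Op 6: write(P2, v3, 144). refcount(pp3)=3>1 -> COPY to pp6. 7 ppages; refcounts: pp0:1 pp1:3 pp2:3 pp3:2 pp4:1 pp5:1 pp6:1
Op 7: read(P0, v2) -> 28. No state change.

Answer: 7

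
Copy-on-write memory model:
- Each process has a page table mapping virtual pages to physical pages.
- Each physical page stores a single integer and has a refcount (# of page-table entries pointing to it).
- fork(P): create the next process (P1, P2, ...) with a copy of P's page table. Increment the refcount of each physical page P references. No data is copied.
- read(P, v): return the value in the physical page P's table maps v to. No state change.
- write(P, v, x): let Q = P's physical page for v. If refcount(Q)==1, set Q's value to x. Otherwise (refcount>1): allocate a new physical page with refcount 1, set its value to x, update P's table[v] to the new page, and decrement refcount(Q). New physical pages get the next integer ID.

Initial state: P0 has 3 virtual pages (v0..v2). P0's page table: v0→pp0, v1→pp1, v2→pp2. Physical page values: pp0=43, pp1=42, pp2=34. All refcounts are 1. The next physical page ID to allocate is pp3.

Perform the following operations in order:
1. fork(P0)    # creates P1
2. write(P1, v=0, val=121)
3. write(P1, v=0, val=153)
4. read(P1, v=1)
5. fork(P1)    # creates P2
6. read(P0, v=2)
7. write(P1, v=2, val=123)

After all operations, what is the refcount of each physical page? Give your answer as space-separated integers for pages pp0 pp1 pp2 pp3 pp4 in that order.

Answer: 1 3 2 2 1

Derivation:
Op 1: fork(P0) -> P1. 3 ppages; refcounts: pp0:2 pp1:2 pp2:2
Op 2: write(P1, v0, 121). refcount(pp0)=2>1 -> COPY to pp3. 4 ppages; refcounts: pp0:1 pp1:2 pp2:2 pp3:1
Op 3: write(P1, v0, 153). refcount(pp3)=1 -> write in place. 4 ppages; refcounts: pp0:1 pp1:2 pp2:2 pp3:1
Op 4: read(P1, v1) -> 42. No state change.
Op 5: fork(P1) -> P2. 4 ppages; refcounts: pp0:1 pp1:3 pp2:3 pp3:2
Op 6: read(P0, v2) -> 34. No state change.
Op 7: write(P1, v2, 123). refcount(pp2)=3>1 -> COPY to pp4. 5 ppages; refcounts: pp0:1 pp1:3 pp2:2 pp3:2 pp4:1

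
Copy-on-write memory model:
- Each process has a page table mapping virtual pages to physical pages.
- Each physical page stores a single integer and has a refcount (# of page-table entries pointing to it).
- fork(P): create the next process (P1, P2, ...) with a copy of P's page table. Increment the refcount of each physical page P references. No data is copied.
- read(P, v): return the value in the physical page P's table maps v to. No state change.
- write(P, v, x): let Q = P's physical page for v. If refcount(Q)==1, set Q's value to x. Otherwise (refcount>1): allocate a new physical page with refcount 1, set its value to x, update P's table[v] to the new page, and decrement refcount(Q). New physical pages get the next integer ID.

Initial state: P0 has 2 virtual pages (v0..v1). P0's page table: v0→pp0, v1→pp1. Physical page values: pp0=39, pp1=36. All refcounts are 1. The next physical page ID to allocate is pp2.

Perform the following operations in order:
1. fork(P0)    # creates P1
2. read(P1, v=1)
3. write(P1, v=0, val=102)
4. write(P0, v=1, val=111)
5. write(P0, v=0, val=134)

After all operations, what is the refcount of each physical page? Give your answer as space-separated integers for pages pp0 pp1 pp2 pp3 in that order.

Op 1: fork(P0) -> P1. 2 ppages; refcounts: pp0:2 pp1:2
Op 2: read(P1, v1) -> 36. No state change.
Op 3: write(P1, v0, 102). refcount(pp0)=2>1 -> COPY to pp2. 3 ppages; refcounts: pp0:1 pp1:2 pp2:1
Op 4: write(P0, v1, 111). refcount(pp1)=2>1 -> COPY to pp3. 4 ppages; refcounts: pp0:1 pp1:1 pp2:1 pp3:1
Op 5: write(P0, v0, 134). refcount(pp0)=1 -> write in place. 4 ppages; refcounts: pp0:1 pp1:1 pp2:1 pp3:1

Answer: 1 1 1 1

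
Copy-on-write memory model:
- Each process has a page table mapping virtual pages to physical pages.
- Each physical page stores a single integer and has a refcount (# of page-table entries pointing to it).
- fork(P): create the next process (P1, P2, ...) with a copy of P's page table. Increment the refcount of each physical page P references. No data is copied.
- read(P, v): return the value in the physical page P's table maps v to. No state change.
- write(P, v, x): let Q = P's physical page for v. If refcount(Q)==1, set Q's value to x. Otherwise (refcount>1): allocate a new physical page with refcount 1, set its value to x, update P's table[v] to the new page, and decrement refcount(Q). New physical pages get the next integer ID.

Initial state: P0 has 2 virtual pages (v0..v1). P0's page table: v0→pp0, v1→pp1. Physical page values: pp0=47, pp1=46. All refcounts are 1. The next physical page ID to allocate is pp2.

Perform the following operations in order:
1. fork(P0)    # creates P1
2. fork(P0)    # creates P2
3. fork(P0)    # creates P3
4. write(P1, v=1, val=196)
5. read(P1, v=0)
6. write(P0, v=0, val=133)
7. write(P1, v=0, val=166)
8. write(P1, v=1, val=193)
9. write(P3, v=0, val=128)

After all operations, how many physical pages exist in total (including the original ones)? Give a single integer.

Op 1: fork(P0) -> P1. 2 ppages; refcounts: pp0:2 pp1:2
Op 2: fork(P0) -> P2. 2 ppages; refcounts: pp0:3 pp1:3
Op 3: fork(P0) -> P3. 2 ppages; refcounts: pp0:4 pp1:4
Op 4: write(P1, v1, 196). refcount(pp1)=4>1 -> COPY to pp2. 3 ppages; refcounts: pp0:4 pp1:3 pp2:1
Op 5: read(P1, v0) -> 47. No state change.
Op 6: write(P0, v0, 133). refcount(pp0)=4>1 -> COPY to pp3. 4 ppages; refcounts: pp0:3 pp1:3 pp2:1 pp3:1
Op 7: write(P1, v0, 166). refcount(pp0)=3>1 -> COPY to pp4. 5 ppages; refcounts: pp0:2 pp1:3 pp2:1 pp3:1 pp4:1
Op 8: write(P1, v1, 193). refcount(pp2)=1 -> write in place. 5 ppages; refcounts: pp0:2 pp1:3 pp2:1 pp3:1 pp4:1
Op 9: write(P3, v0, 128). refcount(pp0)=2>1 -> COPY to pp5. 6 ppages; refcounts: pp0:1 pp1:3 pp2:1 pp3:1 pp4:1 pp5:1

Answer: 6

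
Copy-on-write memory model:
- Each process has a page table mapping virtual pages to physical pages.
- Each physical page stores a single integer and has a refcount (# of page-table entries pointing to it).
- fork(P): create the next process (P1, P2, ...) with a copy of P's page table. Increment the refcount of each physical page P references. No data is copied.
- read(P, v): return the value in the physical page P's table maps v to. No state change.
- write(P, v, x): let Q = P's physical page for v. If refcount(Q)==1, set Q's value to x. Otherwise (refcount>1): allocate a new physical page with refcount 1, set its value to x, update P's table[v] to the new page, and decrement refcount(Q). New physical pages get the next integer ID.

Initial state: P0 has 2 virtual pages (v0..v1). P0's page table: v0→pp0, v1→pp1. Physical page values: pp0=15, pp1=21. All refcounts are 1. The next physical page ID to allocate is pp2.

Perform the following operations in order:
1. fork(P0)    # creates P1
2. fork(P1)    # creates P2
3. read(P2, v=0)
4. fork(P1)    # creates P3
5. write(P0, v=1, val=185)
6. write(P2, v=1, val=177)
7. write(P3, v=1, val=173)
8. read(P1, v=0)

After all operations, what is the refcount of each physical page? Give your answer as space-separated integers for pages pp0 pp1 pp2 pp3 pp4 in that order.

Op 1: fork(P0) -> P1. 2 ppages; refcounts: pp0:2 pp1:2
Op 2: fork(P1) -> P2. 2 ppages; refcounts: pp0:3 pp1:3
Op 3: read(P2, v0) -> 15. No state change.
Op 4: fork(P1) -> P3. 2 ppages; refcounts: pp0:4 pp1:4
Op 5: write(P0, v1, 185). refcount(pp1)=4>1 -> COPY to pp2. 3 ppages; refcounts: pp0:4 pp1:3 pp2:1
Op 6: write(P2, v1, 177). refcount(pp1)=3>1 -> COPY to pp3. 4 ppages; refcounts: pp0:4 pp1:2 pp2:1 pp3:1
Op 7: write(P3, v1, 173). refcount(pp1)=2>1 -> COPY to pp4. 5 ppages; refcounts: pp0:4 pp1:1 pp2:1 pp3:1 pp4:1
Op 8: read(P1, v0) -> 15. No state change.

Answer: 4 1 1 1 1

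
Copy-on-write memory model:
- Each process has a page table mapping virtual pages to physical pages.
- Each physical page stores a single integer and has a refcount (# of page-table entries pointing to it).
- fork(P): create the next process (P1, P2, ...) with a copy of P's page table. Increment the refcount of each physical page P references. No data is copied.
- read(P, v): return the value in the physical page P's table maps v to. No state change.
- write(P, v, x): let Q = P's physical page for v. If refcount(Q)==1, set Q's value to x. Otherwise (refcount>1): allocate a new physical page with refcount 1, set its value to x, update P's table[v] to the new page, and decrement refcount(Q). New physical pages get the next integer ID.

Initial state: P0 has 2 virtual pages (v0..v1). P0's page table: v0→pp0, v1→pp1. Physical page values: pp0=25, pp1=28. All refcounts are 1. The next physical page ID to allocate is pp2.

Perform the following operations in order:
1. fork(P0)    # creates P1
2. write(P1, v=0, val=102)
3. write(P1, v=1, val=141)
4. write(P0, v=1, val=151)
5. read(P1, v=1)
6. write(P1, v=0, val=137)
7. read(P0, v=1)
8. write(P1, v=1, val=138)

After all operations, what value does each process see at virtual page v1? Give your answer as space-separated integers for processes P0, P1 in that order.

Op 1: fork(P0) -> P1. 2 ppages; refcounts: pp0:2 pp1:2
Op 2: write(P1, v0, 102). refcount(pp0)=2>1 -> COPY to pp2. 3 ppages; refcounts: pp0:1 pp1:2 pp2:1
Op 3: write(P1, v1, 141). refcount(pp1)=2>1 -> COPY to pp3. 4 ppages; refcounts: pp0:1 pp1:1 pp2:1 pp3:1
Op 4: write(P0, v1, 151). refcount(pp1)=1 -> write in place. 4 ppages; refcounts: pp0:1 pp1:1 pp2:1 pp3:1
Op 5: read(P1, v1) -> 141. No state change.
Op 6: write(P1, v0, 137). refcount(pp2)=1 -> write in place. 4 ppages; refcounts: pp0:1 pp1:1 pp2:1 pp3:1
Op 7: read(P0, v1) -> 151. No state change.
Op 8: write(P1, v1, 138). refcount(pp3)=1 -> write in place. 4 ppages; refcounts: pp0:1 pp1:1 pp2:1 pp3:1
P0: v1 -> pp1 = 151
P1: v1 -> pp3 = 138

Answer: 151 138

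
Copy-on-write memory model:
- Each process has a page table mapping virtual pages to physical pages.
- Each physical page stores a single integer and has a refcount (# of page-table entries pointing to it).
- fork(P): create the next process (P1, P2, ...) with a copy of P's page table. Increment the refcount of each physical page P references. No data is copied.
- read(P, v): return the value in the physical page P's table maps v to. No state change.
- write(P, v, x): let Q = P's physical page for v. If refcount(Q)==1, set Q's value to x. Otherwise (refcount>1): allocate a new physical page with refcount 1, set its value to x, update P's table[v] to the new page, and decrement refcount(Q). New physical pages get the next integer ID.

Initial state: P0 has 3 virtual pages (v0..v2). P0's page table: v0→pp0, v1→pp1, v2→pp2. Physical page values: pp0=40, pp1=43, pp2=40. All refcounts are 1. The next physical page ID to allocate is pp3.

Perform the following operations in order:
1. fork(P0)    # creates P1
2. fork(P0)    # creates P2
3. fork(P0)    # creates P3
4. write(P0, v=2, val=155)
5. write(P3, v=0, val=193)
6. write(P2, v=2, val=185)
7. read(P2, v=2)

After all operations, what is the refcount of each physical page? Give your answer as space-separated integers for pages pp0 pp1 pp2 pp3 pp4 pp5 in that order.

Answer: 3 4 2 1 1 1

Derivation:
Op 1: fork(P0) -> P1. 3 ppages; refcounts: pp0:2 pp1:2 pp2:2
Op 2: fork(P0) -> P2. 3 ppages; refcounts: pp0:3 pp1:3 pp2:3
Op 3: fork(P0) -> P3. 3 ppages; refcounts: pp0:4 pp1:4 pp2:4
Op 4: write(P0, v2, 155). refcount(pp2)=4>1 -> COPY to pp3. 4 ppages; refcounts: pp0:4 pp1:4 pp2:3 pp3:1
Op 5: write(P3, v0, 193). refcount(pp0)=4>1 -> COPY to pp4. 5 ppages; refcounts: pp0:3 pp1:4 pp2:3 pp3:1 pp4:1
Op 6: write(P2, v2, 185). refcount(pp2)=3>1 -> COPY to pp5. 6 ppages; refcounts: pp0:3 pp1:4 pp2:2 pp3:1 pp4:1 pp5:1
Op 7: read(P2, v2) -> 185. No state change.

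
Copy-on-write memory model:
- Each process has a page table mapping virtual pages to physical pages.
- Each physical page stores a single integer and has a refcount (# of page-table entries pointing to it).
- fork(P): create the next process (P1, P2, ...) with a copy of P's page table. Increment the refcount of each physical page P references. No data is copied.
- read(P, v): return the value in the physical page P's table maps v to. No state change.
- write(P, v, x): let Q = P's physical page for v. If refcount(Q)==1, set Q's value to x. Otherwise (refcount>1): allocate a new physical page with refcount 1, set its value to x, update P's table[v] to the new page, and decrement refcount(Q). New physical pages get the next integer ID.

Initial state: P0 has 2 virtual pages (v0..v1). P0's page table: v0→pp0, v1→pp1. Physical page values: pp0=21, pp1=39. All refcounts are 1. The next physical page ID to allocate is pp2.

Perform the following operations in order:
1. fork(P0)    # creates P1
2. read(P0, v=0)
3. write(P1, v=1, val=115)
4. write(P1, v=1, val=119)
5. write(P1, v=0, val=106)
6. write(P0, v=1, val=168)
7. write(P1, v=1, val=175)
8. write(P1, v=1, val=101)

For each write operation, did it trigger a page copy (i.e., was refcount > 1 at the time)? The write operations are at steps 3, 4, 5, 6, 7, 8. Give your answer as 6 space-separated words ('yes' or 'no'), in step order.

Op 1: fork(P0) -> P1. 2 ppages; refcounts: pp0:2 pp1:2
Op 2: read(P0, v0) -> 21. No state change.
Op 3: write(P1, v1, 115). refcount(pp1)=2>1 -> COPY to pp2. 3 ppages; refcounts: pp0:2 pp1:1 pp2:1
Op 4: write(P1, v1, 119). refcount(pp2)=1 -> write in place. 3 ppages; refcounts: pp0:2 pp1:1 pp2:1
Op 5: write(P1, v0, 106). refcount(pp0)=2>1 -> COPY to pp3. 4 ppages; refcounts: pp0:1 pp1:1 pp2:1 pp3:1
Op 6: write(P0, v1, 168). refcount(pp1)=1 -> write in place. 4 ppages; refcounts: pp0:1 pp1:1 pp2:1 pp3:1
Op 7: write(P1, v1, 175). refcount(pp2)=1 -> write in place. 4 ppages; refcounts: pp0:1 pp1:1 pp2:1 pp3:1
Op 8: write(P1, v1, 101). refcount(pp2)=1 -> write in place. 4 ppages; refcounts: pp0:1 pp1:1 pp2:1 pp3:1

yes no yes no no no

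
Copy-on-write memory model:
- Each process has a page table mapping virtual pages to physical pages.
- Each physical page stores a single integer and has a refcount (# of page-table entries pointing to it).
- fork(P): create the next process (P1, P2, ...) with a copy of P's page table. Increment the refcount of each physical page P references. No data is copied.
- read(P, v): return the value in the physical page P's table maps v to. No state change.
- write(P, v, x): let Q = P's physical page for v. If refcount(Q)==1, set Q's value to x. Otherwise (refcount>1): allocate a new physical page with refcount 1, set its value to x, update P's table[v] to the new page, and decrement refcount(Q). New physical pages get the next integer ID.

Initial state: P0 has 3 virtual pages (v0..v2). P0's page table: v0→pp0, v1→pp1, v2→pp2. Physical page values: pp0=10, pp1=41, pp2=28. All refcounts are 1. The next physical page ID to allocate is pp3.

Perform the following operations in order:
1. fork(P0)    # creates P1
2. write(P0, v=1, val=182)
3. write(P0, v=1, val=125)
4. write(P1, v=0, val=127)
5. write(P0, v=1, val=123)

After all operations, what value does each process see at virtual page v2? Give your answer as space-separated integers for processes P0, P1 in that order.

Answer: 28 28

Derivation:
Op 1: fork(P0) -> P1. 3 ppages; refcounts: pp0:2 pp1:2 pp2:2
Op 2: write(P0, v1, 182). refcount(pp1)=2>1 -> COPY to pp3. 4 ppages; refcounts: pp0:2 pp1:1 pp2:2 pp3:1
Op 3: write(P0, v1, 125). refcount(pp3)=1 -> write in place. 4 ppages; refcounts: pp0:2 pp1:1 pp2:2 pp3:1
Op 4: write(P1, v0, 127). refcount(pp0)=2>1 -> COPY to pp4. 5 ppages; refcounts: pp0:1 pp1:1 pp2:2 pp3:1 pp4:1
Op 5: write(P0, v1, 123). refcount(pp3)=1 -> write in place. 5 ppages; refcounts: pp0:1 pp1:1 pp2:2 pp3:1 pp4:1
P0: v2 -> pp2 = 28
P1: v2 -> pp2 = 28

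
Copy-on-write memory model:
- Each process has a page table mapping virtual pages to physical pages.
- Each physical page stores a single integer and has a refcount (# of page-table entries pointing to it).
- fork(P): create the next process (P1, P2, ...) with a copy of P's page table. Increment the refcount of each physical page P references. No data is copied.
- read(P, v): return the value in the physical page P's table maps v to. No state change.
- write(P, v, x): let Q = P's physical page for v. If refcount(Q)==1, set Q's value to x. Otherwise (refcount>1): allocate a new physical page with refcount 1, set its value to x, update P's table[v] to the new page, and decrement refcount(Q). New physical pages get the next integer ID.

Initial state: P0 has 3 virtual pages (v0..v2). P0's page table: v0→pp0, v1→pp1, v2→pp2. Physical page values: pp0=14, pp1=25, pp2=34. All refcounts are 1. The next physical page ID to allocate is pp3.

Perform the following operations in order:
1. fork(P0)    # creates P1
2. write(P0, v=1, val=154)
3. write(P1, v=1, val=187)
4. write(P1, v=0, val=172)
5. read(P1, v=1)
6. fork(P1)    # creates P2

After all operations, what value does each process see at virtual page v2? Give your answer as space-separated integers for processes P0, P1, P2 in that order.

Answer: 34 34 34

Derivation:
Op 1: fork(P0) -> P1. 3 ppages; refcounts: pp0:2 pp1:2 pp2:2
Op 2: write(P0, v1, 154). refcount(pp1)=2>1 -> COPY to pp3. 4 ppages; refcounts: pp0:2 pp1:1 pp2:2 pp3:1
Op 3: write(P1, v1, 187). refcount(pp1)=1 -> write in place. 4 ppages; refcounts: pp0:2 pp1:1 pp2:2 pp3:1
Op 4: write(P1, v0, 172). refcount(pp0)=2>1 -> COPY to pp4. 5 ppages; refcounts: pp0:1 pp1:1 pp2:2 pp3:1 pp4:1
Op 5: read(P1, v1) -> 187. No state change.
Op 6: fork(P1) -> P2. 5 ppages; refcounts: pp0:1 pp1:2 pp2:3 pp3:1 pp4:2
P0: v2 -> pp2 = 34
P1: v2 -> pp2 = 34
P2: v2 -> pp2 = 34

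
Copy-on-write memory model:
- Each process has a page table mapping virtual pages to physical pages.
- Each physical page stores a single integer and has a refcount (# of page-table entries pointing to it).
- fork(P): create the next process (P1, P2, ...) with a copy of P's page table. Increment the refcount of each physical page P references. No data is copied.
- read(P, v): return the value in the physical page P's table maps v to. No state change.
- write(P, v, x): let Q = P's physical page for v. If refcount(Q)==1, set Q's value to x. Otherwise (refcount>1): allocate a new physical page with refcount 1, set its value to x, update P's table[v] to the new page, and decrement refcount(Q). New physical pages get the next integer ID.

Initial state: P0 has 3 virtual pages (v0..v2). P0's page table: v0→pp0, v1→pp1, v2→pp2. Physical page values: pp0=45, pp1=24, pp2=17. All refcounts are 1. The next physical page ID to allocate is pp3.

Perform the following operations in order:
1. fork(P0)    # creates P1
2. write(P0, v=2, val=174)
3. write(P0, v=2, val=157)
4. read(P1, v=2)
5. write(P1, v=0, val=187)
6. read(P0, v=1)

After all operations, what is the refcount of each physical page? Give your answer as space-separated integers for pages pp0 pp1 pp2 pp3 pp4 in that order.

Op 1: fork(P0) -> P1. 3 ppages; refcounts: pp0:2 pp1:2 pp2:2
Op 2: write(P0, v2, 174). refcount(pp2)=2>1 -> COPY to pp3. 4 ppages; refcounts: pp0:2 pp1:2 pp2:1 pp3:1
Op 3: write(P0, v2, 157). refcount(pp3)=1 -> write in place. 4 ppages; refcounts: pp0:2 pp1:2 pp2:1 pp3:1
Op 4: read(P1, v2) -> 17. No state change.
Op 5: write(P1, v0, 187). refcount(pp0)=2>1 -> COPY to pp4. 5 ppages; refcounts: pp0:1 pp1:2 pp2:1 pp3:1 pp4:1
Op 6: read(P0, v1) -> 24. No state change.

Answer: 1 2 1 1 1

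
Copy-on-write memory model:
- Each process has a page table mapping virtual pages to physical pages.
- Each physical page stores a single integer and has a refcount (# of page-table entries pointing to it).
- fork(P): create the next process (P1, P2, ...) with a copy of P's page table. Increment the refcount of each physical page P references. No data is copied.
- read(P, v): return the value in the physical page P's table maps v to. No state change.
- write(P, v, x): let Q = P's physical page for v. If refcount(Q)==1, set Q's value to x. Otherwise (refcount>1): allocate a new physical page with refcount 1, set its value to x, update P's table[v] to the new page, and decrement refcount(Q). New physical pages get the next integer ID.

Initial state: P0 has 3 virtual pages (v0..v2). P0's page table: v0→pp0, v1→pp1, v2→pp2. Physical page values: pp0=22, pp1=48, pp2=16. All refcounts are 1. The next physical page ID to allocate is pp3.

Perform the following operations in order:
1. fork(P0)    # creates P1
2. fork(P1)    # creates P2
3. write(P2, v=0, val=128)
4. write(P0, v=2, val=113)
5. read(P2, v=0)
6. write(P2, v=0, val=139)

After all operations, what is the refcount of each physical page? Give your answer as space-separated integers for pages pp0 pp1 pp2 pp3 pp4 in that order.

Op 1: fork(P0) -> P1. 3 ppages; refcounts: pp0:2 pp1:2 pp2:2
Op 2: fork(P1) -> P2. 3 ppages; refcounts: pp0:3 pp1:3 pp2:3
Op 3: write(P2, v0, 128). refcount(pp0)=3>1 -> COPY to pp3. 4 ppages; refcounts: pp0:2 pp1:3 pp2:3 pp3:1
Op 4: write(P0, v2, 113). refcount(pp2)=3>1 -> COPY to pp4. 5 ppages; refcounts: pp0:2 pp1:3 pp2:2 pp3:1 pp4:1
Op 5: read(P2, v0) -> 128. No state change.
Op 6: write(P2, v0, 139). refcount(pp3)=1 -> write in place. 5 ppages; refcounts: pp0:2 pp1:3 pp2:2 pp3:1 pp4:1

Answer: 2 3 2 1 1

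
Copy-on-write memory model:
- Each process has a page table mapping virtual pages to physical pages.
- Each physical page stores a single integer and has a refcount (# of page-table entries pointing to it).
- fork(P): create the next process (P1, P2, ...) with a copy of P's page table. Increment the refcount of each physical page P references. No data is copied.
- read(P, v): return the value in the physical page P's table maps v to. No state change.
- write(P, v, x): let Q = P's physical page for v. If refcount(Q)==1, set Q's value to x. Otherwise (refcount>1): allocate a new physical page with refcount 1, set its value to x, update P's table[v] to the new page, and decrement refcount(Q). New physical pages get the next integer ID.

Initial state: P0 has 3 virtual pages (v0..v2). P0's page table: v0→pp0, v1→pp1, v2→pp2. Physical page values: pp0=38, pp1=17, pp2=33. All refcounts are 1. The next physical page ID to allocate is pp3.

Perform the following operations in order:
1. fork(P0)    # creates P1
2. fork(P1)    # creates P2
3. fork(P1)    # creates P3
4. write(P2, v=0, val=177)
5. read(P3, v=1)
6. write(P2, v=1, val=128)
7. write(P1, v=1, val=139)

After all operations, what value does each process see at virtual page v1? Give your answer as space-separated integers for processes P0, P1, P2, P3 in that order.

Answer: 17 139 128 17

Derivation:
Op 1: fork(P0) -> P1. 3 ppages; refcounts: pp0:2 pp1:2 pp2:2
Op 2: fork(P1) -> P2. 3 ppages; refcounts: pp0:3 pp1:3 pp2:3
Op 3: fork(P1) -> P3. 3 ppages; refcounts: pp0:4 pp1:4 pp2:4
Op 4: write(P2, v0, 177). refcount(pp0)=4>1 -> COPY to pp3. 4 ppages; refcounts: pp0:3 pp1:4 pp2:4 pp3:1
Op 5: read(P3, v1) -> 17. No state change.
Op 6: write(P2, v1, 128). refcount(pp1)=4>1 -> COPY to pp4. 5 ppages; refcounts: pp0:3 pp1:3 pp2:4 pp3:1 pp4:1
Op 7: write(P1, v1, 139). refcount(pp1)=3>1 -> COPY to pp5. 6 ppages; refcounts: pp0:3 pp1:2 pp2:4 pp3:1 pp4:1 pp5:1
P0: v1 -> pp1 = 17
P1: v1 -> pp5 = 139
P2: v1 -> pp4 = 128
P3: v1 -> pp1 = 17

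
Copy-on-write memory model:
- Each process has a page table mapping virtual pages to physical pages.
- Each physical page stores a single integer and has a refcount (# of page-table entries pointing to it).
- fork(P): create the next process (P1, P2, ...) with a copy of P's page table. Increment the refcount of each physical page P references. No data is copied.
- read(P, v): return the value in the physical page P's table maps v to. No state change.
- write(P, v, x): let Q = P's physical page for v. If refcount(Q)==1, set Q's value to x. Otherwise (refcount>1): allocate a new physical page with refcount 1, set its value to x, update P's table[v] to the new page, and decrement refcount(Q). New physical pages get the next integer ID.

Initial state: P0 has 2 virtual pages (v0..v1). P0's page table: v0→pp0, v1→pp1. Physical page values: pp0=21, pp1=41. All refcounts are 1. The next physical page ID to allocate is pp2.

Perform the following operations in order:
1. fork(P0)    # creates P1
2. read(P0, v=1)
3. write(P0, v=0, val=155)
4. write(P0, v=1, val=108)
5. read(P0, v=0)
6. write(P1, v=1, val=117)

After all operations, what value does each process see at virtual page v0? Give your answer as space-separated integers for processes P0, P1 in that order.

Answer: 155 21

Derivation:
Op 1: fork(P0) -> P1. 2 ppages; refcounts: pp0:2 pp1:2
Op 2: read(P0, v1) -> 41. No state change.
Op 3: write(P0, v0, 155). refcount(pp0)=2>1 -> COPY to pp2. 3 ppages; refcounts: pp0:1 pp1:2 pp2:1
Op 4: write(P0, v1, 108). refcount(pp1)=2>1 -> COPY to pp3. 4 ppages; refcounts: pp0:1 pp1:1 pp2:1 pp3:1
Op 5: read(P0, v0) -> 155. No state change.
Op 6: write(P1, v1, 117). refcount(pp1)=1 -> write in place. 4 ppages; refcounts: pp0:1 pp1:1 pp2:1 pp3:1
P0: v0 -> pp2 = 155
P1: v0 -> pp0 = 21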